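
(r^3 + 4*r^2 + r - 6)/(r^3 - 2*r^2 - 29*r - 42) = (r - 1)/(r - 7)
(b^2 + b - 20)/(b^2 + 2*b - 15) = (b - 4)/(b - 3)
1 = 1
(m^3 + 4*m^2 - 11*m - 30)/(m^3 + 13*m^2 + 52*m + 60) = (m - 3)/(m + 6)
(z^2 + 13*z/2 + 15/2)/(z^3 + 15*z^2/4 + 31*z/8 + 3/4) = 4*(z + 5)/(4*z^2 + 9*z + 2)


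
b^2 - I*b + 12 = (b - 4*I)*(b + 3*I)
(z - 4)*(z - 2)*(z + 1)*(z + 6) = z^4 + z^3 - 28*z^2 + 20*z + 48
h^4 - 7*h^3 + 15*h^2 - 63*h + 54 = (h - 6)*(h - 1)*(h - 3*I)*(h + 3*I)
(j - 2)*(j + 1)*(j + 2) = j^3 + j^2 - 4*j - 4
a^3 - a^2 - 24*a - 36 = (a - 6)*(a + 2)*(a + 3)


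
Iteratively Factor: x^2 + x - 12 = (x - 3)*(x + 4)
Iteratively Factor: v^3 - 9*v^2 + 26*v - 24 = (v - 3)*(v^2 - 6*v + 8) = (v - 3)*(v - 2)*(v - 4)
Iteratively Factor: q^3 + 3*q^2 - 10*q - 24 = (q + 4)*(q^2 - q - 6) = (q - 3)*(q + 4)*(q + 2)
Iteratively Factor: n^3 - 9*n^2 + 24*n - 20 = (n - 2)*(n^2 - 7*n + 10) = (n - 2)^2*(n - 5)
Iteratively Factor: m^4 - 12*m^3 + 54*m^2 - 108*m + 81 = (m - 3)*(m^3 - 9*m^2 + 27*m - 27) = (m - 3)^2*(m^2 - 6*m + 9) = (m - 3)^3*(m - 3)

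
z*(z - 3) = z^2 - 3*z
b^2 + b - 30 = (b - 5)*(b + 6)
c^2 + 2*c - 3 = (c - 1)*(c + 3)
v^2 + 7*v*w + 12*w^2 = (v + 3*w)*(v + 4*w)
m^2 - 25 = (m - 5)*(m + 5)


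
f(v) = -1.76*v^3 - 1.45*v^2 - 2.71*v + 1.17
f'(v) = -5.28*v^2 - 2.9*v - 2.71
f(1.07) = -5.55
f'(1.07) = -11.86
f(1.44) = -10.99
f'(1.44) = -17.83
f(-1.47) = 7.61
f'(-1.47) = -9.86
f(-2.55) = 27.84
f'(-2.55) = -29.65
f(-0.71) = 2.99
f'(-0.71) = -3.31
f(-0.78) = 3.24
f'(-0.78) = -3.66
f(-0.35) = 2.02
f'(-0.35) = -2.34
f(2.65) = -48.95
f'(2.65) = -47.47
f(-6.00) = 345.39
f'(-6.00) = -175.39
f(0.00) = 1.17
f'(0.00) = -2.71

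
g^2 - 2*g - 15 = (g - 5)*(g + 3)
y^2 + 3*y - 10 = (y - 2)*(y + 5)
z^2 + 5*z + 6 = (z + 2)*(z + 3)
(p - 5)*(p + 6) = p^2 + p - 30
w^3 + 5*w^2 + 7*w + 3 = (w + 1)^2*(w + 3)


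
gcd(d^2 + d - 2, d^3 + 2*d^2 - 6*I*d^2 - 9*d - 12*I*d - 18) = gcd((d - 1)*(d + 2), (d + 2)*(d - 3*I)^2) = d + 2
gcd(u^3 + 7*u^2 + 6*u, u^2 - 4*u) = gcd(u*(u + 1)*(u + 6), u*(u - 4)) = u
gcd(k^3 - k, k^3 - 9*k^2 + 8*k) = k^2 - k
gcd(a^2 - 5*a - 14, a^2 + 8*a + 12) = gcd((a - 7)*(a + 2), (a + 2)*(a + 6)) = a + 2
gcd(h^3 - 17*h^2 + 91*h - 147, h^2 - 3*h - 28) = h - 7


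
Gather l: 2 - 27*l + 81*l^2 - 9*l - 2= 81*l^2 - 36*l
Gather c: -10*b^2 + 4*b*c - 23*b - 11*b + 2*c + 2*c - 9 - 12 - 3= -10*b^2 - 34*b + c*(4*b + 4) - 24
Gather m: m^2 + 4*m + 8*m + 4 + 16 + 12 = m^2 + 12*m + 32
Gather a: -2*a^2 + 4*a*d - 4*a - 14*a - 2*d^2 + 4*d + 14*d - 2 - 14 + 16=-2*a^2 + a*(4*d - 18) - 2*d^2 + 18*d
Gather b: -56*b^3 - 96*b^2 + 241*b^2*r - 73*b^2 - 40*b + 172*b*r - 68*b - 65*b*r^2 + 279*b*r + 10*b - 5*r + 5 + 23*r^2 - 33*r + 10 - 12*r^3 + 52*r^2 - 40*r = -56*b^3 + b^2*(241*r - 169) + b*(-65*r^2 + 451*r - 98) - 12*r^3 + 75*r^2 - 78*r + 15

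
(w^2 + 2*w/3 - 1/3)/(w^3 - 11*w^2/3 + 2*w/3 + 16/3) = (3*w - 1)/(3*w^2 - 14*w + 16)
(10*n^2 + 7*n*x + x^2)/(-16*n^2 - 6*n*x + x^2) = (5*n + x)/(-8*n + x)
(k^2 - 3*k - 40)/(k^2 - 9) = (k^2 - 3*k - 40)/(k^2 - 9)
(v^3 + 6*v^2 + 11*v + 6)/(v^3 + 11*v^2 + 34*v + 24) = (v^2 + 5*v + 6)/(v^2 + 10*v + 24)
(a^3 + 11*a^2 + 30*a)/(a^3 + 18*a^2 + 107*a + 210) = a/(a + 7)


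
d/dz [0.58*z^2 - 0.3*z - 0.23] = 1.16*z - 0.3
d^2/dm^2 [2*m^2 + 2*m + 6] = 4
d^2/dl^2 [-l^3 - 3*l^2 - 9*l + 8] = -6*l - 6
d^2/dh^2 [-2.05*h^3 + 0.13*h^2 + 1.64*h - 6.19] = 0.26 - 12.3*h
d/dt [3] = 0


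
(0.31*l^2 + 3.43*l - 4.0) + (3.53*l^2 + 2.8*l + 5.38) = 3.84*l^2 + 6.23*l + 1.38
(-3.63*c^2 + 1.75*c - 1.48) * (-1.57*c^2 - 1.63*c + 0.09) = 5.6991*c^4 + 3.1694*c^3 - 0.8556*c^2 + 2.5699*c - 0.1332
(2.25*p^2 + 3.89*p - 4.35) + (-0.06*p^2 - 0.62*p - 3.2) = 2.19*p^2 + 3.27*p - 7.55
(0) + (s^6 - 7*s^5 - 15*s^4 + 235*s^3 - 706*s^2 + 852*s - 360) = s^6 - 7*s^5 - 15*s^4 + 235*s^3 - 706*s^2 + 852*s - 360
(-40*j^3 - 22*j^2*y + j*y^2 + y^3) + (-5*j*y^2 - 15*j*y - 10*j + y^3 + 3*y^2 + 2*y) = -40*j^3 - 22*j^2*y - 4*j*y^2 - 15*j*y - 10*j + 2*y^3 + 3*y^2 + 2*y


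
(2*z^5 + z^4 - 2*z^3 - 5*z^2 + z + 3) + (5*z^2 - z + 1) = 2*z^5 + z^4 - 2*z^3 + 4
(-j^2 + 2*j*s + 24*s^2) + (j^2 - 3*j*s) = -j*s + 24*s^2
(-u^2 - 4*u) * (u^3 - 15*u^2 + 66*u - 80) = -u^5 + 11*u^4 - 6*u^3 - 184*u^2 + 320*u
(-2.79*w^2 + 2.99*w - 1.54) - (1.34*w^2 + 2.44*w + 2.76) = -4.13*w^2 + 0.55*w - 4.3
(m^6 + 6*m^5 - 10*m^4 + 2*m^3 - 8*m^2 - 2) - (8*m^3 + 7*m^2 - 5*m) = m^6 + 6*m^5 - 10*m^4 - 6*m^3 - 15*m^2 + 5*m - 2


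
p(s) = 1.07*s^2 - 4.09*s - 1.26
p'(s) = 2.14*s - 4.09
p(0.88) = -4.03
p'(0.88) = -2.21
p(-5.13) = 47.88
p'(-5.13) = -15.07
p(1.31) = -4.78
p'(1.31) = -1.29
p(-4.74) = 42.17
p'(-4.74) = -14.23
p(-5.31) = 50.63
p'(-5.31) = -15.45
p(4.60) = 2.57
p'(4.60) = 5.75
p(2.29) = -5.01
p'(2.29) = 0.81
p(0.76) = -3.75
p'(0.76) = -2.46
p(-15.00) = 300.84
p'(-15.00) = -36.19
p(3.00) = -3.90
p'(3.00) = 2.33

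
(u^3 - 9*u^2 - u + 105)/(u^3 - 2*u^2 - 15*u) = (u - 7)/u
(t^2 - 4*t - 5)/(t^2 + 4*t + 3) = (t - 5)/(t + 3)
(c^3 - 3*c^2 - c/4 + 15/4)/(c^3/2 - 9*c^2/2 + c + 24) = (4*c^3 - 12*c^2 - c + 15)/(2*(c^3 - 9*c^2 + 2*c + 48))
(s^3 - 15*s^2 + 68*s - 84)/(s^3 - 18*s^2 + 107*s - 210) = (s - 2)/(s - 5)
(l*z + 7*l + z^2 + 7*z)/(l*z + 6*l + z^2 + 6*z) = (z + 7)/(z + 6)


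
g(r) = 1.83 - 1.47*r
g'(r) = -1.47000000000000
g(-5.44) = 9.83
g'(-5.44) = -1.47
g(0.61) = 0.93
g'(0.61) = -1.47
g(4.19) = -4.33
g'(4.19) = -1.47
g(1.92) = -0.99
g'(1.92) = -1.47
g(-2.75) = 5.87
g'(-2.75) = -1.47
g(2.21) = -1.42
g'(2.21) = -1.47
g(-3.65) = 7.20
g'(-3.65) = -1.47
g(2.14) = -1.32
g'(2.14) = -1.47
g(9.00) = -11.40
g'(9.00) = -1.47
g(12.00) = -15.81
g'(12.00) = -1.47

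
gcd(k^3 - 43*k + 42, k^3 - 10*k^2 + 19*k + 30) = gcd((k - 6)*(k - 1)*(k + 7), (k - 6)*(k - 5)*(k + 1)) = k - 6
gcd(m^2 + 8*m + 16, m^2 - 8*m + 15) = 1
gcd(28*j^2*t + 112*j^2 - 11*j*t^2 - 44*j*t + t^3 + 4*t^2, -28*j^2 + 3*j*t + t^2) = -4*j + t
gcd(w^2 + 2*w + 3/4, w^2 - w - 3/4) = w + 1/2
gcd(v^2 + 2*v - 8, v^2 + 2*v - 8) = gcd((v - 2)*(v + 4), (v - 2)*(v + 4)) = v^2 + 2*v - 8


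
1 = 1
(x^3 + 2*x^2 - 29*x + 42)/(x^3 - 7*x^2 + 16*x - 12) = (x + 7)/(x - 2)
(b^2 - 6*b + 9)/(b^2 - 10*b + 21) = (b - 3)/(b - 7)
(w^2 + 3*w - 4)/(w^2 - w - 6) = (-w^2 - 3*w + 4)/(-w^2 + w + 6)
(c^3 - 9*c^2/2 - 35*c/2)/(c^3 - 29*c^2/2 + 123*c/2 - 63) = c*(2*c + 5)/(2*c^2 - 15*c + 18)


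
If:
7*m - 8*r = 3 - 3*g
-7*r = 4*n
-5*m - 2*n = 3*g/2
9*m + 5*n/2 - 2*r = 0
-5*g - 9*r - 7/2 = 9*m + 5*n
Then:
No Solution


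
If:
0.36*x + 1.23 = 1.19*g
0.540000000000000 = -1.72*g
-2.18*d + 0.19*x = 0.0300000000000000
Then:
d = -0.40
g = -0.31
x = -4.45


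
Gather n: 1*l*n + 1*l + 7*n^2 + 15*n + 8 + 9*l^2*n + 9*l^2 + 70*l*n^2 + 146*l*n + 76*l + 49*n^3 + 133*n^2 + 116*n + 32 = 9*l^2 + 77*l + 49*n^3 + n^2*(70*l + 140) + n*(9*l^2 + 147*l + 131) + 40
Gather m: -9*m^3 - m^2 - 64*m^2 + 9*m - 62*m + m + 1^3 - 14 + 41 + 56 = -9*m^3 - 65*m^2 - 52*m + 84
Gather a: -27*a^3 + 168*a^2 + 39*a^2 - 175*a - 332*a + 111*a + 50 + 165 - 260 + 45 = -27*a^3 + 207*a^2 - 396*a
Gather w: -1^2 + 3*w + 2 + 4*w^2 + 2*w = 4*w^2 + 5*w + 1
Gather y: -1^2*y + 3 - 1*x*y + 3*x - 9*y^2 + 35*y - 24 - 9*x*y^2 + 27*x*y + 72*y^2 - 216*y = 3*x + y^2*(63 - 9*x) + y*(26*x - 182) - 21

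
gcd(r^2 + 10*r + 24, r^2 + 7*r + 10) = 1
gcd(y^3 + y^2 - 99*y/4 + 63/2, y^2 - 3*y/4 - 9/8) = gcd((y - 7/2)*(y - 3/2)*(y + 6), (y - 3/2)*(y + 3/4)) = y - 3/2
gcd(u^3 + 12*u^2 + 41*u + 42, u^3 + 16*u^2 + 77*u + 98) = u^2 + 9*u + 14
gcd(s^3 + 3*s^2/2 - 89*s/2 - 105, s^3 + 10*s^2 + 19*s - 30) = s + 6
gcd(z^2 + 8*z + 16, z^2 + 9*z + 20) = z + 4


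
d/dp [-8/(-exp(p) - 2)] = -8*exp(p)/(exp(p) + 2)^2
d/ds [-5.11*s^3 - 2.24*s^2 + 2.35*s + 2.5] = -15.33*s^2 - 4.48*s + 2.35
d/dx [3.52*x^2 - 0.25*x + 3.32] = 7.04*x - 0.25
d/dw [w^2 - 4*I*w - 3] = 2*w - 4*I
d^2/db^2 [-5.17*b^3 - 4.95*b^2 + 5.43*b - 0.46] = -31.02*b - 9.9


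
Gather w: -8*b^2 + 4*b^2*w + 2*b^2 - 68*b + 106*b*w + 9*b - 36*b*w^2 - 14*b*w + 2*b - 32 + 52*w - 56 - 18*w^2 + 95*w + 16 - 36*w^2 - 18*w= -6*b^2 - 57*b + w^2*(-36*b - 54) + w*(4*b^2 + 92*b + 129) - 72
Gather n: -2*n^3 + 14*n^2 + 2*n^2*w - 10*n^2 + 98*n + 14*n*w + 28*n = -2*n^3 + n^2*(2*w + 4) + n*(14*w + 126)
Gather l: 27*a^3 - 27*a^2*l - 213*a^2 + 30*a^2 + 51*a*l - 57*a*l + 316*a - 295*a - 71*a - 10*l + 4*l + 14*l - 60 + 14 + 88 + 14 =27*a^3 - 183*a^2 - 50*a + l*(-27*a^2 - 6*a + 8) + 56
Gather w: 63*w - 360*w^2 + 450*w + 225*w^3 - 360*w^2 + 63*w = 225*w^3 - 720*w^2 + 576*w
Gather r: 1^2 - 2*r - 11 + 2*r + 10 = 0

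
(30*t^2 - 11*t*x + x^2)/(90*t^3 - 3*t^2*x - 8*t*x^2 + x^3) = 1/(3*t + x)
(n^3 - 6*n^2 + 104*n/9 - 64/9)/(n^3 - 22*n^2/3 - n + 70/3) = (9*n^2 - 36*n + 32)/(3*(3*n^2 - 16*n - 35))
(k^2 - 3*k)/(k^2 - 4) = k*(k - 3)/(k^2 - 4)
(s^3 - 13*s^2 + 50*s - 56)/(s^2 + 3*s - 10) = (s^2 - 11*s + 28)/(s + 5)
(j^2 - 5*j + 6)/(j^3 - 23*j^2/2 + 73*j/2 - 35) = 2*(j - 3)/(2*j^2 - 19*j + 35)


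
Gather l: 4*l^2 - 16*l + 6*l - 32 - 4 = 4*l^2 - 10*l - 36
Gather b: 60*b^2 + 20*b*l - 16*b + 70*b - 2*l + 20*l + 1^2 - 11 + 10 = 60*b^2 + b*(20*l + 54) + 18*l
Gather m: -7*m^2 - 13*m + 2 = -7*m^2 - 13*m + 2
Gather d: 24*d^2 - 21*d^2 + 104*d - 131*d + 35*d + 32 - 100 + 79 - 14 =3*d^2 + 8*d - 3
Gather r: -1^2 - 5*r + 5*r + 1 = 0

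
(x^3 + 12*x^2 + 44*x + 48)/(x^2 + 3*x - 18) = (x^2 + 6*x + 8)/(x - 3)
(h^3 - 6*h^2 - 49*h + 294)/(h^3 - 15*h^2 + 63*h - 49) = (h^2 + h - 42)/(h^2 - 8*h + 7)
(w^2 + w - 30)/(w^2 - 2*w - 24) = (-w^2 - w + 30)/(-w^2 + 2*w + 24)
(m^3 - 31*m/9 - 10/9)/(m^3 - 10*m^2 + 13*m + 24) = (9*m^3 - 31*m - 10)/(9*(m^3 - 10*m^2 + 13*m + 24))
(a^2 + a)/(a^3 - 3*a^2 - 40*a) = (a + 1)/(a^2 - 3*a - 40)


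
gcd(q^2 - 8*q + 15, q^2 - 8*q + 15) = q^2 - 8*q + 15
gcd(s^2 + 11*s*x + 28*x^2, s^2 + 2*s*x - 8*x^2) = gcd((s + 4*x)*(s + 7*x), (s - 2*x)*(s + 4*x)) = s + 4*x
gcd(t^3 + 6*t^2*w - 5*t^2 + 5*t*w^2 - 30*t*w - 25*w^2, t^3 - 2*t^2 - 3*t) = 1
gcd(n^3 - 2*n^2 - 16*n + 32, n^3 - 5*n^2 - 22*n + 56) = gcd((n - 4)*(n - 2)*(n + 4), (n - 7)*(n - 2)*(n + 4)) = n^2 + 2*n - 8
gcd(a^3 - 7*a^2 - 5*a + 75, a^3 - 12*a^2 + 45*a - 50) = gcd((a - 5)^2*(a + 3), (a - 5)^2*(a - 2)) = a^2 - 10*a + 25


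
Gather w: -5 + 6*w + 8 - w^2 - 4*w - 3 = -w^2 + 2*w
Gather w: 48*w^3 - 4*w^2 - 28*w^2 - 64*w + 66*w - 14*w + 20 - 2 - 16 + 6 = 48*w^3 - 32*w^2 - 12*w + 8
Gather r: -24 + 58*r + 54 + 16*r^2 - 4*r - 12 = 16*r^2 + 54*r + 18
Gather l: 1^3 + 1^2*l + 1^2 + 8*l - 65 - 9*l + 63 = 0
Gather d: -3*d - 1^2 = -3*d - 1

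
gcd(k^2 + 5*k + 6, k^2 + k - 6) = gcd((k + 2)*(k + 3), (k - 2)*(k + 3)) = k + 3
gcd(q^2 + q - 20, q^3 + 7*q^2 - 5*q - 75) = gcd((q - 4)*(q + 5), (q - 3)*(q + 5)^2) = q + 5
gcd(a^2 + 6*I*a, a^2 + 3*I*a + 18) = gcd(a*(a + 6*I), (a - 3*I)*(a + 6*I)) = a + 6*I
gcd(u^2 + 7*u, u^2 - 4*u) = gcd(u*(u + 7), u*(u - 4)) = u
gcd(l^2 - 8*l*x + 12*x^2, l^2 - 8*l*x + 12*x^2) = l^2 - 8*l*x + 12*x^2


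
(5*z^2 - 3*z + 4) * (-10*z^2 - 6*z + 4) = -50*z^4 - 2*z^2 - 36*z + 16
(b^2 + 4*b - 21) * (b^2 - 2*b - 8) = b^4 + 2*b^3 - 37*b^2 + 10*b + 168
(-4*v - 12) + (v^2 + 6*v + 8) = v^2 + 2*v - 4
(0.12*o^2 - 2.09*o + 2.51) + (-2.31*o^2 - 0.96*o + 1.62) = -2.19*o^2 - 3.05*o + 4.13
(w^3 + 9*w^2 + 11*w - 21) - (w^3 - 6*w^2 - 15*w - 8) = 15*w^2 + 26*w - 13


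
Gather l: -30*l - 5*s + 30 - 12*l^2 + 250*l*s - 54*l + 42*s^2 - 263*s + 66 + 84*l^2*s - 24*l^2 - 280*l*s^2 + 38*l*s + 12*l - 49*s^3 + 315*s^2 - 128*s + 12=l^2*(84*s - 36) + l*(-280*s^2 + 288*s - 72) - 49*s^3 + 357*s^2 - 396*s + 108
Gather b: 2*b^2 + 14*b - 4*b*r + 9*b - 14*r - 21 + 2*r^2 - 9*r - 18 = 2*b^2 + b*(23 - 4*r) + 2*r^2 - 23*r - 39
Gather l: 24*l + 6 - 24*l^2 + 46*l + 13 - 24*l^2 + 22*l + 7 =-48*l^2 + 92*l + 26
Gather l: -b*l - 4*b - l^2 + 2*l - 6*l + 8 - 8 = -4*b - l^2 + l*(-b - 4)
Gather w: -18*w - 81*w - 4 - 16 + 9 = -99*w - 11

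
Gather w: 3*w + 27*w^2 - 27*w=27*w^2 - 24*w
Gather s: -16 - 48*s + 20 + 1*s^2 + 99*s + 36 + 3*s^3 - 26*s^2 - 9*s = 3*s^3 - 25*s^2 + 42*s + 40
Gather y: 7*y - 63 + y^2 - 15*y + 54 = y^2 - 8*y - 9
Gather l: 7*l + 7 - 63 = 7*l - 56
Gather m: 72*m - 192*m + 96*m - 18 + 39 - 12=9 - 24*m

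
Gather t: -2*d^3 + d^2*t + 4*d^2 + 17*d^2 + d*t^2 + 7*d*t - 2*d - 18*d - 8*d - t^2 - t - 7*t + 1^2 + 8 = -2*d^3 + 21*d^2 - 28*d + t^2*(d - 1) + t*(d^2 + 7*d - 8) + 9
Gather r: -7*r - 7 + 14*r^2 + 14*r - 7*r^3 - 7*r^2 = -7*r^3 + 7*r^2 + 7*r - 7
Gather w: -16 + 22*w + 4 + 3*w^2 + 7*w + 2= 3*w^2 + 29*w - 10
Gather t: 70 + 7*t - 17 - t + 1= 6*t + 54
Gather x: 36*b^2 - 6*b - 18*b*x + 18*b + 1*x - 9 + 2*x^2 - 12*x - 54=36*b^2 + 12*b + 2*x^2 + x*(-18*b - 11) - 63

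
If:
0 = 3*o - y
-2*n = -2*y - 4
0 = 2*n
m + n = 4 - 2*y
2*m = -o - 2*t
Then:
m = 8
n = 0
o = -2/3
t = -23/3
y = -2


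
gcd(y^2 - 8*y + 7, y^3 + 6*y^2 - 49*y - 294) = y - 7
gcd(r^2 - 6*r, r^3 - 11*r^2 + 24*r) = r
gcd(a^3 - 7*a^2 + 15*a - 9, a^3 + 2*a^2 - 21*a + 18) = a^2 - 4*a + 3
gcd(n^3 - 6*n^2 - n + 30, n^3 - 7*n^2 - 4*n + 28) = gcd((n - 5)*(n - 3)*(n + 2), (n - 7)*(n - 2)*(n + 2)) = n + 2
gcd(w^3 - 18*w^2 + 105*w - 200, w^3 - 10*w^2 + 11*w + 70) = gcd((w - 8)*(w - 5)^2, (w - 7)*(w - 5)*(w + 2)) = w - 5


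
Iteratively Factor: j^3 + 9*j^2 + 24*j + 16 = (j + 4)*(j^2 + 5*j + 4) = (j + 4)^2*(j + 1)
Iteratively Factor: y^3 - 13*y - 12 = (y - 4)*(y^2 + 4*y + 3) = (y - 4)*(y + 1)*(y + 3)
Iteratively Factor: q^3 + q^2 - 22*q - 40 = (q + 4)*(q^2 - 3*q - 10) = (q - 5)*(q + 4)*(q + 2)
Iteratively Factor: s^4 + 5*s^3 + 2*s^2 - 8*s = (s)*(s^3 + 5*s^2 + 2*s - 8) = s*(s - 1)*(s^2 + 6*s + 8) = s*(s - 1)*(s + 2)*(s + 4)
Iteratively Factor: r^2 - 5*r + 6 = (r - 3)*(r - 2)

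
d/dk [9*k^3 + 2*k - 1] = 27*k^2 + 2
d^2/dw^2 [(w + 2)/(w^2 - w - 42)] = 2*((-3*w - 1)*(-w^2 + w + 42) - (w + 2)*(2*w - 1)^2)/(-w^2 + w + 42)^3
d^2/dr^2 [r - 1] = 0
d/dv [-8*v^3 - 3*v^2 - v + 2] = -24*v^2 - 6*v - 1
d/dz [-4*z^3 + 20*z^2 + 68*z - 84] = -12*z^2 + 40*z + 68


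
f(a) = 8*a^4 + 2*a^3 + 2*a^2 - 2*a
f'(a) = 32*a^3 + 6*a^2 + 4*a - 2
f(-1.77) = 77.24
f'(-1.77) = -167.73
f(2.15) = 195.76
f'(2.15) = 352.36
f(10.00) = 82180.00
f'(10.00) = 32638.00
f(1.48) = 46.29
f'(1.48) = 120.80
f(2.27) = 241.58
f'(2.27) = 412.30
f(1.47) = 45.09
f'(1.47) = 118.49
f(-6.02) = 10155.12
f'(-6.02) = -6789.99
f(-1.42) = 33.67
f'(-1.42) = -87.21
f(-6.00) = 10020.00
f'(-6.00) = -6722.00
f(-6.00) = 10020.00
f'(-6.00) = -6722.00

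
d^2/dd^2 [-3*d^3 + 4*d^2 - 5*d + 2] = 8 - 18*d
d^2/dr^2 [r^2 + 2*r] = 2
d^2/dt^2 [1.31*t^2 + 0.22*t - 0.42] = 2.62000000000000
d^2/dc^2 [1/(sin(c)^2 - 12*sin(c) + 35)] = 2*(-2*sin(c)^4 + 18*sin(c)^3 + sin(c)^2 - 246*sin(c) + 109)/(sin(c)^2 - 12*sin(c) + 35)^3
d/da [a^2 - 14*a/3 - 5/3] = 2*a - 14/3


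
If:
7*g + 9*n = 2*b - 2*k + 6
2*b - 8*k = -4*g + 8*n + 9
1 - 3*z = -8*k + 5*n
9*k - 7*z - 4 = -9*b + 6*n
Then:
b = 626*z/1573 + 1773/3146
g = 829*z/4719 + 5947/4719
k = 1429*z/4719 - 2011/9438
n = -545*z/4719 - 665/4719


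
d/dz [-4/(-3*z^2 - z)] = 4*(-6*z - 1)/(z^2*(3*z + 1)^2)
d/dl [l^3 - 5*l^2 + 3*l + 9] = 3*l^2 - 10*l + 3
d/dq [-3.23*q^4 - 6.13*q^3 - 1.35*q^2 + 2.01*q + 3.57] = -12.92*q^3 - 18.39*q^2 - 2.7*q + 2.01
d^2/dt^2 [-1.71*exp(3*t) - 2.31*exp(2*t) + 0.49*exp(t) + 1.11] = (-15.39*exp(2*t) - 9.24*exp(t) + 0.49)*exp(t)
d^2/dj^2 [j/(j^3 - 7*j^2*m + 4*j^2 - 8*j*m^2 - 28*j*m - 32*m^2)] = 2*(-j*(-3*j^2 + 14*j*m - 8*j + 8*m^2 + 28*m)^2 + (-3*j^2 + 14*j*m - j*(3*j - 7*m + 4) - 8*j + 8*m^2 + 28*m)*(-j^3 + 7*j^2*m - 4*j^2 + 8*j*m^2 + 28*j*m + 32*m^2))/(-j^3 + 7*j^2*m - 4*j^2 + 8*j*m^2 + 28*j*m + 32*m^2)^3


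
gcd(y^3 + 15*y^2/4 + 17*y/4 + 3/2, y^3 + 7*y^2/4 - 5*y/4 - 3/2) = y^2 + 11*y/4 + 3/2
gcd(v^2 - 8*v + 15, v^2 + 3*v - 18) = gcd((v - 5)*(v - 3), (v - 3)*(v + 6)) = v - 3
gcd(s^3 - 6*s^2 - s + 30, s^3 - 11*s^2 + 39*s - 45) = s^2 - 8*s + 15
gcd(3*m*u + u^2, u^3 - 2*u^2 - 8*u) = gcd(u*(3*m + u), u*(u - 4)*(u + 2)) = u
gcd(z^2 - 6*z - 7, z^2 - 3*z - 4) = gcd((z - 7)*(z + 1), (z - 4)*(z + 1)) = z + 1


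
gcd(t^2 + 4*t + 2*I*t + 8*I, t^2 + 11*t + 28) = t + 4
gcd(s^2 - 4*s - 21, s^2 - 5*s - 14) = s - 7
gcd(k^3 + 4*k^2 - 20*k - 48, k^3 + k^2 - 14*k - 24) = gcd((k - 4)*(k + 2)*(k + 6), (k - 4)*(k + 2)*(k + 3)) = k^2 - 2*k - 8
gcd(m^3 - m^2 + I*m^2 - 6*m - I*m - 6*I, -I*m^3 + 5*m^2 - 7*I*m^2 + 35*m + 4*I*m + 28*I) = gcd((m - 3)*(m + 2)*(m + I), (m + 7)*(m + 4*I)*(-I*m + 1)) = m + I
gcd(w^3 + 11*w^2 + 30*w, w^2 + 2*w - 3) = 1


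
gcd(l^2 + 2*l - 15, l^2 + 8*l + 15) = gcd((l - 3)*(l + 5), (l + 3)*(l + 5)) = l + 5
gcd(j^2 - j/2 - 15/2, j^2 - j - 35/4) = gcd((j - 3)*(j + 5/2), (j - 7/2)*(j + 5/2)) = j + 5/2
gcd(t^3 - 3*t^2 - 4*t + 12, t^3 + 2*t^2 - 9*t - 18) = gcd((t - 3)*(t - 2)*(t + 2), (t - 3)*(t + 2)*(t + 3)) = t^2 - t - 6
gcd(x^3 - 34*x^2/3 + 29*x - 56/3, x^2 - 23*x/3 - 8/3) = x - 8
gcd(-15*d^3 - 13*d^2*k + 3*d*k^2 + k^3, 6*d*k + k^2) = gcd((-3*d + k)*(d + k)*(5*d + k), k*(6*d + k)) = 1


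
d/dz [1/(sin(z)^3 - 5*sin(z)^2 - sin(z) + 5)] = (-3*sin(z)^2 + 10*sin(z) + 1)/((sin(z) - 5)^2*cos(z)^3)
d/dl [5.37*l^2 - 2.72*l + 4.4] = 10.74*l - 2.72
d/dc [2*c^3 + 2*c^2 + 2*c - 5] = 6*c^2 + 4*c + 2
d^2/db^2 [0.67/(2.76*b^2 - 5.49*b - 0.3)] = (10.207584*b^2 - 20.304216*b - 0.67*(5.52*b - 5.49)*(11.04*b - 10.98) - 1.10952)/(-2.76*b^2 + 5.49*b + 0.3)^3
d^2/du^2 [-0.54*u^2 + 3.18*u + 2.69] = -1.08000000000000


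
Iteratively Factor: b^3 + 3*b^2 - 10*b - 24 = (b + 2)*(b^2 + b - 12) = (b - 3)*(b + 2)*(b + 4)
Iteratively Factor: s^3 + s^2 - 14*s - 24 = (s + 2)*(s^2 - s - 12) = (s + 2)*(s + 3)*(s - 4)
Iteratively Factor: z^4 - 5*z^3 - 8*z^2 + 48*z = (z + 3)*(z^3 - 8*z^2 + 16*z) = z*(z + 3)*(z^2 - 8*z + 16) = z*(z - 4)*(z + 3)*(z - 4)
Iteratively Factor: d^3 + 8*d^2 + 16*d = (d + 4)*(d^2 + 4*d) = (d + 4)^2*(d)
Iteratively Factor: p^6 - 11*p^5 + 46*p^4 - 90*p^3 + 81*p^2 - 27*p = (p - 1)*(p^5 - 10*p^4 + 36*p^3 - 54*p^2 + 27*p) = p*(p - 1)*(p^4 - 10*p^3 + 36*p^2 - 54*p + 27) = p*(p - 3)*(p - 1)*(p^3 - 7*p^2 + 15*p - 9) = p*(p - 3)*(p - 1)^2*(p^2 - 6*p + 9) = p*(p - 3)^2*(p - 1)^2*(p - 3)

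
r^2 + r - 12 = (r - 3)*(r + 4)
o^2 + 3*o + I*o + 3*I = (o + 3)*(o + I)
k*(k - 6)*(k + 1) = k^3 - 5*k^2 - 6*k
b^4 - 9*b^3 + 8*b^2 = b^2*(b - 8)*(b - 1)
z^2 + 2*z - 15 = (z - 3)*(z + 5)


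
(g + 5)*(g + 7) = g^2 + 12*g + 35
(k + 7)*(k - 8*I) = k^2 + 7*k - 8*I*k - 56*I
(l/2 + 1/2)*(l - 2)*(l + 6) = l^3/2 + 5*l^2/2 - 4*l - 6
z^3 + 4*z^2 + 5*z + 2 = (z + 1)^2*(z + 2)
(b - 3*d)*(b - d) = b^2 - 4*b*d + 3*d^2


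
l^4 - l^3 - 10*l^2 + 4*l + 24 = (l - 3)*(l - 2)*(l + 2)^2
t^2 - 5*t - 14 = (t - 7)*(t + 2)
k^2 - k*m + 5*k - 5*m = (k + 5)*(k - m)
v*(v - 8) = v^2 - 8*v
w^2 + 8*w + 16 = (w + 4)^2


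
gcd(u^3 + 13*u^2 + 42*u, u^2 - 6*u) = u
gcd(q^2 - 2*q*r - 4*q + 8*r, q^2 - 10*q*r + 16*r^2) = q - 2*r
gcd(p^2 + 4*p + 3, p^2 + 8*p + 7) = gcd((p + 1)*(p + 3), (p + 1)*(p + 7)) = p + 1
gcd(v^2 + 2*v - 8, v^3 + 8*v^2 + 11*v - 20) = v + 4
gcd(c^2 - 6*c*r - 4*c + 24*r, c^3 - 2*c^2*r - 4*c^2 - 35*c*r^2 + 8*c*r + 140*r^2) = c - 4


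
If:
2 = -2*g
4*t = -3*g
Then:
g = -1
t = 3/4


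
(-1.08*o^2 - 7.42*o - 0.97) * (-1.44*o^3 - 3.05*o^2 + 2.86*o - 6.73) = 1.5552*o^5 + 13.9788*o^4 + 20.939*o^3 - 10.9943*o^2 + 47.1624*o + 6.5281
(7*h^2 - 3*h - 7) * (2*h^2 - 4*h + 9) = 14*h^4 - 34*h^3 + 61*h^2 + h - 63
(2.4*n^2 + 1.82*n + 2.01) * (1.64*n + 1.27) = 3.936*n^3 + 6.0328*n^2 + 5.6078*n + 2.5527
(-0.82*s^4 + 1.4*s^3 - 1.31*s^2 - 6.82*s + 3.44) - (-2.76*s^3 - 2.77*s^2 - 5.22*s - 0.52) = -0.82*s^4 + 4.16*s^3 + 1.46*s^2 - 1.6*s + 3.96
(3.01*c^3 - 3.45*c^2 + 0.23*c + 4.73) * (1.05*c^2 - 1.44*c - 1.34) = 3.1605*c^5 - 7.9569*c^4 + 1.1761*c^3 + 9.2583*c^2 - 7.1194*c - 6.3382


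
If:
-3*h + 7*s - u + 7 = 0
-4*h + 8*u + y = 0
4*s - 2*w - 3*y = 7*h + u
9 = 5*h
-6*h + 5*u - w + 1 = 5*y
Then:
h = 9/5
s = -83/775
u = 659/775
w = -1168/155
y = 308/775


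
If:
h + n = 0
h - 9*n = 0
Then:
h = 0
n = 0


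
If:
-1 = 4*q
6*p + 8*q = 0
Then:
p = 1/3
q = -1/4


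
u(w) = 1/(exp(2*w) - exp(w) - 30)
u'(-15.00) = 0.00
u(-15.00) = -0.03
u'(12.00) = 0.00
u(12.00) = 0.00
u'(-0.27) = -0.00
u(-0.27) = -0.03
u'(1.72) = -2.94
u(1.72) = -0.23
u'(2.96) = -0.01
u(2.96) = 0.00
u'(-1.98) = 0.00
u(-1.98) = -0.03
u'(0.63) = -0.01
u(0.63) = -0.04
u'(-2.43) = 0.00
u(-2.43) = -0.03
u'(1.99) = -0.38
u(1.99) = 0.06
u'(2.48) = -0.03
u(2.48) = 0.01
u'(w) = (-2*exp(2*w) + exp(w))/(exp(2*w) - exp(w) - 30)^2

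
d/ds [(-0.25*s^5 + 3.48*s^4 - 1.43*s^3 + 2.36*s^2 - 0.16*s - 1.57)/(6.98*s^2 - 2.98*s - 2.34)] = (-5.235*s^6 + 51.5608*s^5 - 38.1676*s^4 - 24.05*s^3 + 4.1226*s^2 + 10.8724*s - 4.3042)/(48.7204*s^4 - 41.6008*s^3 - 23.786*s^2 + 13.9464*s + 5.4756)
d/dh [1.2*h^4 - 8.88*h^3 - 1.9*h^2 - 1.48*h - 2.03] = 4.8*h^3 - 26.64*h^2 - 3.8*h - 1.48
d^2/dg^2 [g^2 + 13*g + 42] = 2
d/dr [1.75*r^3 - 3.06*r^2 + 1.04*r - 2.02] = 5.25*r^2 - 6.12*r + 1.04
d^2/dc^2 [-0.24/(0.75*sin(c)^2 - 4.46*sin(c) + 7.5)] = (0.54*sin(c)^4 - 2.4084*sin(c)^3 - 1.436016*sin(c)^2 + 12.8448*sin(c) - 6.847968)/(0.75*sin(c)^2 - 4.46*sin(c) + 7.5)^3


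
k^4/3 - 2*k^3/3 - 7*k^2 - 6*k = k*(k/3 + 1)*(k - 6)*(k + 1)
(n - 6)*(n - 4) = n^2 - 10*n + 24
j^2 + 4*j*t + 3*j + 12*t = (j + 3)*(j + 4*t)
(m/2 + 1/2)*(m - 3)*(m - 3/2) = m^3/2 - 7*m^2/4 + 9/4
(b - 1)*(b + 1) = b^2 - 1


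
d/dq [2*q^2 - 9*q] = 4*q - 9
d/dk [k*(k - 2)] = 2*k - 2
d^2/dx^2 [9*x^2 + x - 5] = 18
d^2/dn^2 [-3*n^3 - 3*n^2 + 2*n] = -18*n - 6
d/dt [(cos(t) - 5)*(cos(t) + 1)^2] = 3*(3 - cos(t))*(cos(t) + 1)*sin(t)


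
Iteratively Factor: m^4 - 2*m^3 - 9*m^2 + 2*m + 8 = (m - 1)*(m^3 - m^2 - 10*m - 8) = (m - 1)*(m + 2)*(m^2 - 3*m - 4) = (m - 4)*(m - 1)*(m + 2)*(m + 1)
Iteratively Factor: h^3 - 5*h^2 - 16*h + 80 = (h + 4)*(h^2 - 9*h + 20) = (h - 4)*(h + 4)*(h - 5)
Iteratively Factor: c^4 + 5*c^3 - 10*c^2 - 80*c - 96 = (c + 2)*(c^3 + 3*c^2 - 16*c - 48) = (c - 4)*(c + 2)*(c^2 + 7*c + 12) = (c - 4)*(c + 2)*(c + 3)*(c + 4)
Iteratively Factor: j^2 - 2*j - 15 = (j - 5)*(j + 3)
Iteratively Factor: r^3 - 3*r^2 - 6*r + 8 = (r - 4)*(r^2 + r - 2) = (r - 4)*(r + 2)*(r - 1)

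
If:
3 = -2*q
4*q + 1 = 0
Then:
No Solution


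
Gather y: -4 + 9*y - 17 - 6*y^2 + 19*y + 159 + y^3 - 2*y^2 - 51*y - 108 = y^3 - 8*y^2 - 23*y + 30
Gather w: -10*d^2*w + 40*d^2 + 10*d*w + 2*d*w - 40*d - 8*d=40*d^2 - 48*d + w*(-10*d^2 + 12*d)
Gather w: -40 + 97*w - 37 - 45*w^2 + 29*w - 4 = -45*w^2 + 126*w - 81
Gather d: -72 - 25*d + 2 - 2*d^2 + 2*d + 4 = -2*d^2 - 23*d - 66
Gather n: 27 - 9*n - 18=9 - 9*n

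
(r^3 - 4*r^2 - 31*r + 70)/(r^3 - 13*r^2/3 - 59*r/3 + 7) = 3*(r^2 + 3*r - 10)/(3*r^2 + 8*r - 3)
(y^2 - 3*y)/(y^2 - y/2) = 2*(y - 3)/(2*y - 1)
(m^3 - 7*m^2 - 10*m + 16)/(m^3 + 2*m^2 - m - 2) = (m - 8)/(m + 1)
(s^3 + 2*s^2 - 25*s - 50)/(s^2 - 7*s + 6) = (s^3 + 2*s^2 - 25*s - 50)/(s^2 - 7*s + 6)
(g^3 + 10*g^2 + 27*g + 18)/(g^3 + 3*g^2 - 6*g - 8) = (g^2 + 9*g + 18)/(g^2 + 2*g - 8)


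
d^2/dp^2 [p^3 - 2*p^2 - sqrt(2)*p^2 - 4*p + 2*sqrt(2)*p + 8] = 6*p - 4 - 2*sqrt(2)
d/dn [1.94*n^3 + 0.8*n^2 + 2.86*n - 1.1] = 5.82*n^2 + 1.6*n + 2.86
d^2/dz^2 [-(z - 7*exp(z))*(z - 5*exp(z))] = 12*z*exp(z) - 140*exp(2*z) + 24*exp(z) - 2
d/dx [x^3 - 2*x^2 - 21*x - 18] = 3*x^2 - 4*x - 21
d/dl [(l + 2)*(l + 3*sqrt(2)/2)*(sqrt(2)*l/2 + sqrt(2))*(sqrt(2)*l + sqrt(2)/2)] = (l/2 + 1)*((l + 2)*(2*l + 1) + (l + 2)*(2*l + 3*sqrt(2)) + (2*l + 1)*(2*l + 3*sqrt(2)))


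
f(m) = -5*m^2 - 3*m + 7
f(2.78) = -39.98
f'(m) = -10*m - 3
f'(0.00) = -3.00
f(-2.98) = -28.46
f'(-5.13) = 48.30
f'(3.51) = -38.10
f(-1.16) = 3.75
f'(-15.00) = 147.00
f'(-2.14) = 18.40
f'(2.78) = -30.80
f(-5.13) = -109.19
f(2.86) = -42.48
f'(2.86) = -31.60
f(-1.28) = 2.65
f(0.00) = 7.00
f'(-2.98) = 26.80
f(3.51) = -65.13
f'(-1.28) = 9.80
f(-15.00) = -1073.00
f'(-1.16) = 8.60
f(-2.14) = -9.48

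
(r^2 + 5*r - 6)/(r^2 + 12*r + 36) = (r - 1)/(r + 6)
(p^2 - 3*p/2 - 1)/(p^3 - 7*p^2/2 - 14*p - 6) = (p - 2)/(p^2 - 4*p - 12)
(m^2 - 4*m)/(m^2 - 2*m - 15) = m*(4 - m)/(-m^2 + 2*m + 15)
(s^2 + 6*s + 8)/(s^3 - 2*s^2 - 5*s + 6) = (s + 4)/(s^2 - 4*s + 3)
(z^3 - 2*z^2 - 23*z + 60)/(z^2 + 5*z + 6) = (z^3 - 2*z^2 - 23*z + 60)/(z^2 + 5*z + 6)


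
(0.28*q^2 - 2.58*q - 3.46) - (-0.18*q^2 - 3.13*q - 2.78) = 0.46*q^2 + 0.55*q - 0.68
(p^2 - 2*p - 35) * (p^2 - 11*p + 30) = p^4 - 13*p^3 + 17*p^2 + 325*p - 1050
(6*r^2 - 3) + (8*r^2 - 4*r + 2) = 14*r^2 - 4*r - 1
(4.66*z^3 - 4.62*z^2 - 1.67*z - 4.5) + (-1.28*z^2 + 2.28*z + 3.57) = 4.66*z^3 - 5.9*z^2 + 0.61*z - 0.93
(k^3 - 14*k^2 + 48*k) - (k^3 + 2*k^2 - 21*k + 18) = -16*k^2 + 69*k - 18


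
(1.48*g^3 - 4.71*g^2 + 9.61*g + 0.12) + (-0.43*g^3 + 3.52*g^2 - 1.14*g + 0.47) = 1.05*g^3 - 1.19*g^2 + 8.47*g + 0.59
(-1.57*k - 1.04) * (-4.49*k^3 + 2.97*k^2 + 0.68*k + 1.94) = 7.0493*k^4 + 0.00669999999999948*k^3 - 4.1564*k^2 - 3.753*k - 2.0176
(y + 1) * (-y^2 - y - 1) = -y^3 - 2*y^2 - 2*y - 1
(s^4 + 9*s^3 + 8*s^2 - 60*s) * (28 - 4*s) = -4*s^5 - 8*s^4 + 220*s^3 + 464*s^2 - 1680*s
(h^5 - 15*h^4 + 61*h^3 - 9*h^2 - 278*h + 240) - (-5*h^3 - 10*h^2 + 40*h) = h^5 - 15*h^4 + 66*h^3 + h^2 - 318*h + 240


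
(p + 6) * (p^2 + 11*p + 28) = p^3 + 17*p^2 + 94*p + 168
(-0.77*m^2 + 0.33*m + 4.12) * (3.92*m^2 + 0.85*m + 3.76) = -3.0184*m^4 + 0.6391*m^3 + 13.5357*m^2 + 4.7428*m + 15.4912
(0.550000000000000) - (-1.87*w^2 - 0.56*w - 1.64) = 1.87*w^2 + 0.56*w + 2.19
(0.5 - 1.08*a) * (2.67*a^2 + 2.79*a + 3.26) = -2.8836*a^3 - 1.6782*a^2 - 2.1258*a + 1.63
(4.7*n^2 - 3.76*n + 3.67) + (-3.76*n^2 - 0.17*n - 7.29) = 0.94*n^2 - 3.93*n - 3.62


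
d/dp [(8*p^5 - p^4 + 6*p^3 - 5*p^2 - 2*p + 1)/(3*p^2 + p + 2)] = (72*p^6 + 26*p^5 + 95*p^4 + 4*p^3 + 37*p^2 - 26*p - 5)/(9*p^4 + 6*p^3 + 13*p^2 + 4*p + 4)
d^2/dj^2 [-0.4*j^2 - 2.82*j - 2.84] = -0.800000000000000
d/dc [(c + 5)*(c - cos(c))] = c + (c + 5)*(sin(c) + 1) - cos(c)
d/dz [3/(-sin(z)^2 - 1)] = 12*sin(2*z)/(3 - cos(2*z))^2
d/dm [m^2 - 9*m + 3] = 2*m - 9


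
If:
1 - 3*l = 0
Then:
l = 1/3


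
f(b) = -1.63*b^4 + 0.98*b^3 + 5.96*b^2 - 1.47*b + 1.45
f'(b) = -6.52*b^3 + 2.94*b^2 + 11.92*b - 1.47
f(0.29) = 1.54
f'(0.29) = 2.08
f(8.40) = -7124.81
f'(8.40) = -3558.33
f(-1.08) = 6.54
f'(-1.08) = -2.70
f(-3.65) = -250.74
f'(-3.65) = 311.24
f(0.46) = 2.06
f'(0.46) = 4.00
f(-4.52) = -641.00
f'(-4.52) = 606.81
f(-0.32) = 2.48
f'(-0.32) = -4.77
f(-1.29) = 6.65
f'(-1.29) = 2.04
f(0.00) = 1.45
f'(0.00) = -1.47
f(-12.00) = -34615.79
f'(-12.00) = 11545.41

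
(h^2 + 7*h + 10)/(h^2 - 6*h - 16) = (h + 5)/(h - 8)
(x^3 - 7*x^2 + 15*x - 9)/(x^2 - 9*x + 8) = (x^2 - 6*x + 9)/(x - 8)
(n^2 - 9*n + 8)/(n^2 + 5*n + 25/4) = 4*(n^2 - 9*n + 8)/(4*n^2 + 20*n + 25)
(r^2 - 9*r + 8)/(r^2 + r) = (r^2 - 9*r + 8)/(r*(r + 1))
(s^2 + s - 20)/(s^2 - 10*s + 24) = (s + 5)/(s - 6)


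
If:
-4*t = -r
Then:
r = 4*t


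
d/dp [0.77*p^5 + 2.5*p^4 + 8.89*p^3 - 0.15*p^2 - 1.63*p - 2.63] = 3.85*p^4 + 10.0*p^3 + 26.67*p^2 - 0.3*p - 1.63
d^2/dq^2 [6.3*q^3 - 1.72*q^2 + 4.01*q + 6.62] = 37.8*q - 3.44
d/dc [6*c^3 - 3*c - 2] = 18*c^2 - 3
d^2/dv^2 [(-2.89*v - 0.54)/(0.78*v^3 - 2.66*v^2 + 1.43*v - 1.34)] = (-10.549656*v^5 + 32.0346*v^4 - 16.523684*v^3 - 62.786376*v^2 + 70.74456*v - 9.434576)/(0.474552*v^9 - 4.855032*v^8 + 19.16694*v^7 - 39.068648*v^6 + 51.820782*v^5 - 53.73003*v^4 + 37.708463*v^3 - 22.549386*v^2 + 7.703124*v - 2.406104)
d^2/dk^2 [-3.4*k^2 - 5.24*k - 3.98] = -6.80000000000000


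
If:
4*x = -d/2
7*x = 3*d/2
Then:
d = 0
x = 0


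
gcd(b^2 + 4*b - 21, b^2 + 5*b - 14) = b + 7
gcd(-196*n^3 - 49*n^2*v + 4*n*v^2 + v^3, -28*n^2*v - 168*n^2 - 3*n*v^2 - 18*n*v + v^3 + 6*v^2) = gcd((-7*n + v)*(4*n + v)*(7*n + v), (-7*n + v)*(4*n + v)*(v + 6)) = -28*n^2 - 3*n*v + v^2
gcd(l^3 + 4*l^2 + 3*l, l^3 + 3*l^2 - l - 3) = l^2 + 4*l + 3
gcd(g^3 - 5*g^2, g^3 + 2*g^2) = g^2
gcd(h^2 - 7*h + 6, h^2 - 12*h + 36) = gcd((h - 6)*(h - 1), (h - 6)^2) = h - 6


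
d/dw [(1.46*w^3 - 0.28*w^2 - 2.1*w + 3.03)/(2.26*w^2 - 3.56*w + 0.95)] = (3.2996*w^4 - 10.3952*w^3 + 9.9038*w^2 - 14.2276*w + 8.7918)/(5.1076*w^4 - 16.0912*w^3 + 16.9676*w^2 - 6.764*w + 0.9025)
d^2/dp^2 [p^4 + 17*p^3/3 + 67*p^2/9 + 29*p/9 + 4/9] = 12*p^2 + 34*p + 134/9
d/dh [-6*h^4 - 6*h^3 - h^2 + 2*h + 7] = -24*h^3 - 18*h^2 - 2*h + 2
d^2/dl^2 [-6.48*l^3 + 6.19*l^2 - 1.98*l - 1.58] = 12.38 - 38.88*l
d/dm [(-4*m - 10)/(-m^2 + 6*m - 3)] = 4*(-m^2 - 5*m + 18)/(m^4 - 12*m^3 + 42*m^2 - 36*m + 9)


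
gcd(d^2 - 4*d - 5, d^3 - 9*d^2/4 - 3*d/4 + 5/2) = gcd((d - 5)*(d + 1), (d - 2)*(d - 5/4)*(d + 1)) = d + 1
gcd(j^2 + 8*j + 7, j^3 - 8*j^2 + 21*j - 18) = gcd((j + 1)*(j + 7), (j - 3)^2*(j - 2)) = 1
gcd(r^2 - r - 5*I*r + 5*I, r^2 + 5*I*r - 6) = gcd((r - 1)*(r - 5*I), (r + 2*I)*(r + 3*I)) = 1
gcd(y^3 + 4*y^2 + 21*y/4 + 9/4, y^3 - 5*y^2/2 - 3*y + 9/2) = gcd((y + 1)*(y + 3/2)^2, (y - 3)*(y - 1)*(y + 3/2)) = y + 3/2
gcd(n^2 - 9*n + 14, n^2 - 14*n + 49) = n - 7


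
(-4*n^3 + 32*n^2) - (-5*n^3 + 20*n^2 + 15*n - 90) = n^3 + 12*n^2 - 15*n + 90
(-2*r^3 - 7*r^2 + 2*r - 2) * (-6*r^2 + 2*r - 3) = 12*r^5 + 38*r^4 - 20*r^3 + 37*r^2 - 10*r + 6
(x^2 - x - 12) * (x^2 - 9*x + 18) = x^4 - 10*x^3 + 15*x^2 + 90*x - 216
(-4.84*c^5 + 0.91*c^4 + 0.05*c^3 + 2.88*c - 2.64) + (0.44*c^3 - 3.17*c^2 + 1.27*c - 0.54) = -4.84*c^5 + 0.91*c^4 + 0.49*c^3 - 3.17*c^2 + 4.15*c - 3.18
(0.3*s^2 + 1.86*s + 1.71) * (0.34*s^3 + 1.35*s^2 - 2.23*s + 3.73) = 0.102*s^5 + 1.0374*s^4 + 2.4234*s^3 - 0.7203*s^2 + 3.1245*s + 6.3783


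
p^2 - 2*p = p*(p - 2)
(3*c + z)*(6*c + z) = 18*c^2 + 9*c*z + z^2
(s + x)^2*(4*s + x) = 4*s^3 + 9*s^2*x + 6*s*x^2 + x^3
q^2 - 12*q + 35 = (q - 7)*(q - 5)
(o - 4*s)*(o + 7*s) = o^2 + 3*o*s - 28*s^2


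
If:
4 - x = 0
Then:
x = 4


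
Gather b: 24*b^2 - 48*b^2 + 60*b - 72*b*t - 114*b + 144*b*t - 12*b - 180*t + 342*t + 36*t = -24*b^2 + b*(72*t - 66) + 198*t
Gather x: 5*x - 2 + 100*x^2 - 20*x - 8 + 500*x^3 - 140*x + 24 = 500*x^3 + 100*x^2 - 155*x + 14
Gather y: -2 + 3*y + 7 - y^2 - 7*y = -y^2 - 4*y + 5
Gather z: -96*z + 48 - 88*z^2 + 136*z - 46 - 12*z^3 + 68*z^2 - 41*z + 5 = -12*z^3 - 20*z^2 - z + 7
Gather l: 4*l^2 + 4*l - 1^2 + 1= 4*l^2 + 4*l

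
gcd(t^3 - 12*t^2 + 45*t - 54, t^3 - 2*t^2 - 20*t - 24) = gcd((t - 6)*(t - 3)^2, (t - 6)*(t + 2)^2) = t - 6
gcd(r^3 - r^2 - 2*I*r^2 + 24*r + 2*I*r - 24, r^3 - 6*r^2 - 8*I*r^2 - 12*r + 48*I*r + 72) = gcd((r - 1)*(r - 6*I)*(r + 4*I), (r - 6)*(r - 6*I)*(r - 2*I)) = r - 6*I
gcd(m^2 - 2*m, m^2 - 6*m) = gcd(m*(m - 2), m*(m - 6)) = m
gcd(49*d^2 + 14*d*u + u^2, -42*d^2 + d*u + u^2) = 7*d + u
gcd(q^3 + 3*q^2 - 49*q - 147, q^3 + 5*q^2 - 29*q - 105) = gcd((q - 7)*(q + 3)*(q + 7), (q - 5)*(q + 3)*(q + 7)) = q^2 + 10*q + 21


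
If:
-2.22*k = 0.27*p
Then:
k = -0.121621621621622*p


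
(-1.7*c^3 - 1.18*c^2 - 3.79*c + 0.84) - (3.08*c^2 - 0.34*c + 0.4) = -1.7*c^3 - 4.26*c^2 - 3.45*c + 0.44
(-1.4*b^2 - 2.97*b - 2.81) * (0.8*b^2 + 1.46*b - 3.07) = -1.12*b^4 - 4.42*b^3 - 2.2862*b^2 + 5.0153*b + 8.6267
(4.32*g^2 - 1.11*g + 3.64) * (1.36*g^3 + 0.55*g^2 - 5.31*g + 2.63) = 5.8752*g^5 + 0.8664*g^4 - 18.5993*g^3 + 19.2577*g^2 - 22.2477*g + 9.5732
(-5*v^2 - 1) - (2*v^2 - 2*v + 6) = -7*v^2 + 2*v - 7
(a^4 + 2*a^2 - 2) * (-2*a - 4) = -2*a^5 - 4*a^4 - 4*a^3 - 8*a^2 + 4*a + 8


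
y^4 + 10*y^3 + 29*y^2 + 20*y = y*(y + 1)*(y + 4)*(y + 5)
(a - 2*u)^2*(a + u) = a^3 - 3*a^2*u + 4*u^3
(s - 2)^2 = s^2 - 4*s + 4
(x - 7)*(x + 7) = x^2 - 49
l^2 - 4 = (l - 2)*(l + 2)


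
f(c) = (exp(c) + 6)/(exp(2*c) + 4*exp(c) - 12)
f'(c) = (exp(c) + 6)*(-2*exp(2*c) - 4*exp(c))/(exp(2*c) + 4*exp(c) - 12)^2 + exp(c)/(exp(2*c) + 4*exp(c) - 12) = -exp(c)/(exp(2*c) - 4*exp(c) + 4)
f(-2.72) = -0.52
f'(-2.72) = -0.02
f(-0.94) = -0.62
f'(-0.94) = -0.15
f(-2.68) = -0.52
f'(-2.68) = -0.02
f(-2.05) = -0.53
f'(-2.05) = -0.04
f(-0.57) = -0.70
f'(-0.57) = -0.27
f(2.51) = 0.10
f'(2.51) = -0.12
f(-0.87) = -0.63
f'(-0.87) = -0.17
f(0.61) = -6.27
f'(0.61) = -72.28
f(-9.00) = -0.50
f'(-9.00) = 0.00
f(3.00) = 0.06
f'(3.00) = -0.06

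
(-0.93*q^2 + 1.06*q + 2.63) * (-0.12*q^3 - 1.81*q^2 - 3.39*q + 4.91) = 0.1116*q^5 + 1.5561*q^4 + 0.9185*q^3 - 12.92*q^2 - 3.7111*q + 12.9133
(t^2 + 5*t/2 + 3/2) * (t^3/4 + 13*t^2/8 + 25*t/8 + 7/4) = t^5/4 + 9*t^4/4 + 121*t^3/16 + 12*t^2 + 145*t/16 + 21/8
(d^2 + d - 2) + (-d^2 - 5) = d - 7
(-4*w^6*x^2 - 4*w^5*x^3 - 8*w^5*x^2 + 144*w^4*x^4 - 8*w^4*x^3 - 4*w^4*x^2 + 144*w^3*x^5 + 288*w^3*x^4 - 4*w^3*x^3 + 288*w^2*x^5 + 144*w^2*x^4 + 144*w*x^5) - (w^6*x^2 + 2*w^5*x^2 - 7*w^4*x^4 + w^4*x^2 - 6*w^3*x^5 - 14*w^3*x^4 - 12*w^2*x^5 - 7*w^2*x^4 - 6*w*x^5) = -5*w^6*x^2 - 4*w^5*x^3 - 10*w^5*x^2 + 151*w^4*x^4 - 8*w^4*x^3 - 5*w^4*x^2 + 150*w^3*x^5 + 302*w^3*x^4 - 4*w^3*x^3 + 300*w^2*x^5 + 151*w^2*x^4 + 150*w*x^5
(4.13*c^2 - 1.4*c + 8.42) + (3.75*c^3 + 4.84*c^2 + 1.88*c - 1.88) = 3.75*c^3 + 8.97*c^2 + 0.48*c + 6.54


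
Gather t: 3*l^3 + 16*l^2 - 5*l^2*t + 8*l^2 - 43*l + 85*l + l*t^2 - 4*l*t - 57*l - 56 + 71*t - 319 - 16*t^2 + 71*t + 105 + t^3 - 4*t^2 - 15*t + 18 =3*l^3 + 24*l^2 - 15*l + t^3 + t^2*(l - 20) + t*(-5*l^2 - 4*l + 127) - 252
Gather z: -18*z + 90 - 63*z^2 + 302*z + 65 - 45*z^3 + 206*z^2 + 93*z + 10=-45*z^3 + 143*z^2 + 377*z + 165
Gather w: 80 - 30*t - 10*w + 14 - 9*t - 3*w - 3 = -39*t - 13*w + 91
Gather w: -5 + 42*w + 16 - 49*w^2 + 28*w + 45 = -49*w^2 + 70*w + 56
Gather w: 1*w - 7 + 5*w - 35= 6*w - 42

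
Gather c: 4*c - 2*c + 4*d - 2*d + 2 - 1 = 2*c + 2*d + 1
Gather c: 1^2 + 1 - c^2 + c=-c^2 + c + 2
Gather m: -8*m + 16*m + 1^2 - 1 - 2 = 8*m - 2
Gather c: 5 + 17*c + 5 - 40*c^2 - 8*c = -40*c^2 + 9*c + 10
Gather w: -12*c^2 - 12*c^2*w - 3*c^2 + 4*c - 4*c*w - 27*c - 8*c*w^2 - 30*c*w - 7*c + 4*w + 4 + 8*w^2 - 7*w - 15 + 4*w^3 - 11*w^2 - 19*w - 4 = -15*c^2 - 30*c + 4*w^3 + w^2*(-8*c - 3) + w*(-12*c^2 - 34*c - 22) - 15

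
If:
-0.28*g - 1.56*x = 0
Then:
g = -5.57142857142857*x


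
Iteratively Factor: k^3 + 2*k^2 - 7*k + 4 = (k - 1)*(k^2 + 3*k - 4) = (k - 1)^2*(k + 4)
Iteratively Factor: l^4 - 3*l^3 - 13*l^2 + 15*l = (l - 1)*(l^3 - 2*l^2 - 15*l) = (l - 1)*(l + 3)*(l^2 - 5*l) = (l - 5)*(l - 1)*(l + 3)*(l)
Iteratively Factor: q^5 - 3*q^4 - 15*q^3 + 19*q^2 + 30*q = (q - 2)*(q^4 - q^3 - 17*q^2 - 15*q) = q*(q - 2)*(q^3 - q^2 - 17*q - 15) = q*(q - 2)*(q + 3)*(q^2 - 4*q - 5) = q*(q - 2)*(q + 1)*(q + 3)*(q - 5)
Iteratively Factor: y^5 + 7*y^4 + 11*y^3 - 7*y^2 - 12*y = (y)*(y^4 + 7*y^3 + 11*y^2 - 7*y - 12) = y*(y - 1)*(y^3 + 8*y^2 + 19*y + 12) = y*(y - 1)*(y + 1)*(y^2 + 7*y + 12) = y*(y - 1)*(y + 1)*(y + 4)*(y + 3)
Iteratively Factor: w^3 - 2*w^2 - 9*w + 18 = (w + 3)*(w^2 - 5*w + 6) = (w - 3)*(w + 3)*(w - 2)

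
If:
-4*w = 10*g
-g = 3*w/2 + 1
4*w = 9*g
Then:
No Solution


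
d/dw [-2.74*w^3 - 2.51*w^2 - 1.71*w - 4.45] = -8.22*w^2 - 5.02*w - 1.71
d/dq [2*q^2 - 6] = 4*q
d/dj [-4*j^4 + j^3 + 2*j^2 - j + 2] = -16*j^3 + 3*j^2 + 4*j - 1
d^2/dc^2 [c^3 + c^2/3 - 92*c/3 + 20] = 6*c + 2/3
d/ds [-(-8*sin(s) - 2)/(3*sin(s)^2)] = -4*(2*sin(s) + 1)*cos(s)/(3*sin(s)^3)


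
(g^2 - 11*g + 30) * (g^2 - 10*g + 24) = g^4 - 21*g^3 + 164*g^2 - 564*g + 720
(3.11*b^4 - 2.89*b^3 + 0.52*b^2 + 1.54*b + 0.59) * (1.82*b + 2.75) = 5.6602*b^5 + 3.2927*b^4 - 7.0011*b^3 + 4.2328*b^2 + 5.3088*b + 1.6225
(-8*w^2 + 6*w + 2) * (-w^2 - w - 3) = 8*w^4 + 2*w^3 + 16*w^2 - 20*w - 6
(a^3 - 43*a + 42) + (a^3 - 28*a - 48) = 2*a^3 - 71*a - 6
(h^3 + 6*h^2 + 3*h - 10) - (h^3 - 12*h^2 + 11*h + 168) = 18*h^2 - 8*h - 178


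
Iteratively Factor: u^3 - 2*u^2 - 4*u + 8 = (u + 2)*(u^2 - 4*u + 4) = (u - 2)*(u + 2)*(u - 2)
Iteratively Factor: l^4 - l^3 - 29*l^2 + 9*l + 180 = (l + 3)*(l^3 - 4*l^2 - 17*l + 60) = (l + 3)*(l + 4)*(l^2 - 8*l + 15) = (l - 5)*(l + 3)*(l + 4)*(l - 3)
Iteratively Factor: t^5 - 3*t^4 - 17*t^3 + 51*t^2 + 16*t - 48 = (t + 1)*(t^4 - 4*t^3 - 13*t^2 + 64*t - 48) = (t - 3)*(t + 1)*(t^3 - t^2 - 16*t + 16) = (t - 3)*(t - 1)*(t + 1)*(t^2 - 16) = (t - 4)*(t - 3)*(t - 1)*(t + 1)*(t + 4)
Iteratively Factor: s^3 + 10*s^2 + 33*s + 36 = (s + 3)*(s^2 + 7*s + 12) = (s + 3)*(s + 4)*(s + 3)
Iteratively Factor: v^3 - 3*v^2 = (v - 3)*(v^2) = v*(v - 3)*(v)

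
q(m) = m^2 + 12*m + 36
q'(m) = 2*m + 12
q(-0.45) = 30.80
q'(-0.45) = 11.10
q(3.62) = 92.54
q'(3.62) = 19.24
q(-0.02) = 35.76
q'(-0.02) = 11.96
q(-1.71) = 18.40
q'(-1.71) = 8.58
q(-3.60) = 5.76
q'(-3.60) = 4.80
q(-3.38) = 6.86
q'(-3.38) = 5.24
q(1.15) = 51.12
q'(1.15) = 14.30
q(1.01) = 49.14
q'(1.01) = 14.02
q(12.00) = 324.00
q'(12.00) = 36.00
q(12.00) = 324.00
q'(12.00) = 36.00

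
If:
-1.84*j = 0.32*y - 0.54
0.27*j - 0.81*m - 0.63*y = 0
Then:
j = 0.293478260869565 - 0.173913043478261*y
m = 0.0978260869565217 - 0.835748792270531*y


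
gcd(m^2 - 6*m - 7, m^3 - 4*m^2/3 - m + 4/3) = m + 1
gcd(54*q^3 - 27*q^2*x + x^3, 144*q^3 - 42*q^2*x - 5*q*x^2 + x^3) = -18*q^2 + 3*q*x + x^2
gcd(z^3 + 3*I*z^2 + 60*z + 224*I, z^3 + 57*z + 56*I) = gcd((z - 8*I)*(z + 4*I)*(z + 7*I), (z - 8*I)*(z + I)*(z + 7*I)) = z^2 - I*z + 56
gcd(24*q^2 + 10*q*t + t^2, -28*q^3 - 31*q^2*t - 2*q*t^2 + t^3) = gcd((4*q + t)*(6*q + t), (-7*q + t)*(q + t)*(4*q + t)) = 4*q + t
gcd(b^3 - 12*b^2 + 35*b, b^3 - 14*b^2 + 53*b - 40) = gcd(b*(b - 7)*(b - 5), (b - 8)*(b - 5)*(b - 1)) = b - 5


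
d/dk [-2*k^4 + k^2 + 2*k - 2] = -8*k^3 + 2*k + 2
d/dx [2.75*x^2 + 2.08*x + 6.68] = 5.5*x + 2.08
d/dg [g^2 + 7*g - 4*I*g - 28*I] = 2*g + 7 - 4*I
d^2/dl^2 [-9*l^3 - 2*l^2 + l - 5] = -54*l - 4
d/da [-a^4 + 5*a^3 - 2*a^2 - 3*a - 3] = -4*a^3 + 15*a^2 - 4*a - 3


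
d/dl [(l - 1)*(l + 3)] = 2*l + 2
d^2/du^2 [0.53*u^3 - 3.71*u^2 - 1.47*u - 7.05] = 3.18*u - 7.42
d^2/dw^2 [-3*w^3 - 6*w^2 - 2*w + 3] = -18*w - 12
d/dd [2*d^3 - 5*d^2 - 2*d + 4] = 6*d^2 - 10*d - 2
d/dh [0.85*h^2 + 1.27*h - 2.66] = 1.7*h + 1.27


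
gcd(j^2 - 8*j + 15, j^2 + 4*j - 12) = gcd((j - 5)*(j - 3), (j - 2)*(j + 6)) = 1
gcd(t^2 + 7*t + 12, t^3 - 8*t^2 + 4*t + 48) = 1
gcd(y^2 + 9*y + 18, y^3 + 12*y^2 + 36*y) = y + 6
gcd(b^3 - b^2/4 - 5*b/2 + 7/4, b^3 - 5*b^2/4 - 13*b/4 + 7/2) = b^2 + 3*b/4 - 7/4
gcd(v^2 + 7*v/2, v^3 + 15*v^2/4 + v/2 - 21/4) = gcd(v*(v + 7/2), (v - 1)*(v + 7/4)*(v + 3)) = 1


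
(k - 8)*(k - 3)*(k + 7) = k^3 - 4*k^2 - 53*k + 168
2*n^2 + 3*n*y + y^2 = (n + y)*(2*n + y)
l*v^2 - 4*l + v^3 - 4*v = (l + v)*(v - 2)*(v + 2)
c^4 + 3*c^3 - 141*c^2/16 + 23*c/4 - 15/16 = (c - 1)*(c - 3/4)*(c - 1/4)*(c + 5)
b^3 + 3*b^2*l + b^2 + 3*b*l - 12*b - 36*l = (b - 3)*(b + 4)*(b + 3*l)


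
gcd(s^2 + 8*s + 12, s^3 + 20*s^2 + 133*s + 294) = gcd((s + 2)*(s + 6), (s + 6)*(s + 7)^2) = s + 6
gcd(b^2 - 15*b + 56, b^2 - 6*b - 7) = b - 7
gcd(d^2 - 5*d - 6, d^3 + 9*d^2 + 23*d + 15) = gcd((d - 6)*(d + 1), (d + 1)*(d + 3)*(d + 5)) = d + 1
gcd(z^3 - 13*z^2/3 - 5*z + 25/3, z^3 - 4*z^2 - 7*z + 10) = z^2 - 6*z + 5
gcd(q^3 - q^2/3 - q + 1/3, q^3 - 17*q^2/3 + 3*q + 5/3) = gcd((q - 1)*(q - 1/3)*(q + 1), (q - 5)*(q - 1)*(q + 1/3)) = q - 1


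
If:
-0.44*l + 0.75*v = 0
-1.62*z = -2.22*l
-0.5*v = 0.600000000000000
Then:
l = -2.05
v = -1.20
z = -2.80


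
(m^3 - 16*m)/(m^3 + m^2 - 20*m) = (m + 4)/(m + 5)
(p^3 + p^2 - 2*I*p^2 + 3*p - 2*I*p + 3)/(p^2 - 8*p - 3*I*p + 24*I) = (p^2 + p*(1 + I) + I)/(p - 8)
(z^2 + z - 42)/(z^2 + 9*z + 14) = (z - 6)/(z + 2)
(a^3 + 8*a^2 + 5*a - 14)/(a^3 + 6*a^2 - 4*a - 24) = (a^2 + 6*a - 7)/(a^2 + 4*a - 12)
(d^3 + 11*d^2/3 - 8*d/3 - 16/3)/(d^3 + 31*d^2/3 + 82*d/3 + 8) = (3*d^2 - d - 4)/(3*d^2 + 19*d + 6)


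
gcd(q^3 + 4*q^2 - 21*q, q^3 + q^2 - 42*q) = q^2 + 7*q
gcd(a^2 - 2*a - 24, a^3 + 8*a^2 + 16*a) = a + 4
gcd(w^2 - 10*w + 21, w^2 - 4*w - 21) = w - 7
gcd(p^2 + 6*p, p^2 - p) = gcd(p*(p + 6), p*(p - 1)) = p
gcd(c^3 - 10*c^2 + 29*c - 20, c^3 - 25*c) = c - 5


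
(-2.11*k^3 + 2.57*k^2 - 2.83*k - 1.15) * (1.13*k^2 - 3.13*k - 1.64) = -2.3843*k^5 + 9.5084*k^4 - 7.7816*k^3 + 3.3436*k^2 + 8.2407*k + 1.886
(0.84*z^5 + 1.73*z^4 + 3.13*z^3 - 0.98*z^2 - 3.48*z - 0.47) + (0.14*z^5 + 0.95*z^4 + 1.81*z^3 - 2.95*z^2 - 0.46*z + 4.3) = 0.98*z^5 + 2.68*z^4 + 4.94*z^3 - 3.93*z^2 - 3.94*z + 3.83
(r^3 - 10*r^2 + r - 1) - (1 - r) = r^3 - 10*r^2 + 2*r - 2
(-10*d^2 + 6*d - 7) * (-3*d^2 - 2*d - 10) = 30*d^4 + 2*d^3 + 109*d^2 - 46*d + 70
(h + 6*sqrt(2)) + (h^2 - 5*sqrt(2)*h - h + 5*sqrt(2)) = h^2 - 5*sqrt(2)*h + 11*sqrt(2)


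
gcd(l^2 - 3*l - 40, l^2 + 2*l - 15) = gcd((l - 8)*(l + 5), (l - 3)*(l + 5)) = l + 5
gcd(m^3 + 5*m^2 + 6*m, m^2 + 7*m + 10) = m + 2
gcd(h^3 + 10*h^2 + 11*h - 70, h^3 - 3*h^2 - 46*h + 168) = h + 7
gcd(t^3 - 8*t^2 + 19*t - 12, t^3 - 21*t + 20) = t^2 - 5*t + 4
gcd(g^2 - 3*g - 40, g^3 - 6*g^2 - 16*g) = g - 8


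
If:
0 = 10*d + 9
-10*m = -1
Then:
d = -9/10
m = 1/10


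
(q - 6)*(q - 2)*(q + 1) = q^3 - 7*q^2 + 4*q + 12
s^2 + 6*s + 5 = (s + 1)*(s + 5)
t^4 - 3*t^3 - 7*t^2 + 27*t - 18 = (t - 3)*(t - 2)*(t - 1)*(t + 3)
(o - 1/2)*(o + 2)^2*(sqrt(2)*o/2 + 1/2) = sqrt(2)*o^4/2 + o^3/2 + 7*sqrt(2)*o^3/4 + sqrt(2)*o^2 + 7*o^2/4 - sqrt(2)*o + o - 1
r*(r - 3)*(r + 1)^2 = r^4 - r^3 - 5*r^2 - 3*r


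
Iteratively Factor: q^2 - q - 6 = (q - 3)*(q + 2)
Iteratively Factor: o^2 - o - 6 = (o - 3)*(o + 2)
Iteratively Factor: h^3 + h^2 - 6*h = (h + 3)*(h^2 - 2*h) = h*(h + 3)*(h - 2)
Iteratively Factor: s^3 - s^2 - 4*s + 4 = (s - 2)*(s^2 + s - 2) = (s - 2)*(s - 1)*(s + 2)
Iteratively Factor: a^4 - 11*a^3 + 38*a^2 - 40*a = (a - 4)*(a^3 - 7*a^2 + 10*a) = a*(a - 4)*(a^2 - 7*a + 10) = a*(a - 5)*(a - 4)*(a - 2)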